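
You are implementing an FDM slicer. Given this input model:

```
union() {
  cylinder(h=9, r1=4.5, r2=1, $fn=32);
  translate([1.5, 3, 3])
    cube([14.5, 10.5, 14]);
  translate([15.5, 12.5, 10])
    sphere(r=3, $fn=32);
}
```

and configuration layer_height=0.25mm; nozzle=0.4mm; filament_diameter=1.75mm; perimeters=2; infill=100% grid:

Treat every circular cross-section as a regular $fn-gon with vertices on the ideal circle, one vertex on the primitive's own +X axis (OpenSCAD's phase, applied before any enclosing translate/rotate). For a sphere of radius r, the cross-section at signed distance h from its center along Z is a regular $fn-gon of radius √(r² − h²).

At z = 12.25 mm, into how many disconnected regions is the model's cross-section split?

1

At z = 12.25 mm: the cone does not reach this height (z outside [0, 9]); the 14.5×10.5 cube at (1.5, 3) contributes its full rectangle; the r=3 sphere at (15.5, 12.5) slices to a regular 32-gon of circumradius 1.984 (√(r²−h²) with h=2.25 from center); Taking the union: the regions partially overlap (shared area 6.44 mm²), so overlapping operands fuse into one piece — 1 connected region. The result has 1 disconnected region.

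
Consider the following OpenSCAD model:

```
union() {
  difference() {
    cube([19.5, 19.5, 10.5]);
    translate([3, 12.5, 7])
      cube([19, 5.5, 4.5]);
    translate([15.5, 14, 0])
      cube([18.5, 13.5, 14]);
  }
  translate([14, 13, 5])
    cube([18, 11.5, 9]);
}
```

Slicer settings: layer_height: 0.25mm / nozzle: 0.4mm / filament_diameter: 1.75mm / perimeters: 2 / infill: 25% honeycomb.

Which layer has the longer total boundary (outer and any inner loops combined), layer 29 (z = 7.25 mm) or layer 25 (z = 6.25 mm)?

Layer 29 (z = 7.25): the cube is present — its section is the full 19.5×19.5 rectangle (perimeter 78.00 mm); the 19×5.5 cube at (3, 12.5) contributes its full rectangle (perimeter 49.00 mm); the 18.5×13.5 cube at (15.5, 14) contributes its full rectangle (perimeter 64.00 mm); Subtracting the remaining from the first: starting from the 19.5×19.5 cube, the 19×5.5 cube at (3, 12.5) partially overlaps it — only the 90.75 mm² overlap (of its 104.50 mm²) is removed, clipping the outline; the 18.5×13.5 cube at (15.5, 14) partially overlaps it — only the 6.00 mm² overlap (of its 249.75 mm²) is removed, clipping the outline — boundary = 103.00 mm; the cube at (14, 13) is present — its section is the full 18×11.5 rectangle (perimeter 59.00 mm); Merging all regions: the regions partially overlap (shared area 2.25 mm²), so the edge portions inside another operand are dropped and the merged outline is re-measured after clipping — boundary = 156.00 mm. So its perimeter = 156.00 mm. Layer 25 (z = 6.25): the 19.5×19.5 cube contributes its full rectangle (perimeter 78.00 mm); the cube at (3, 12.5) does not reach this height (z outside [7, 11.5]); the 18.5×13.5 cube at (15.5, 14) contributes its full rectangle (perimeter 64.00 mm); After the difference (first − rest): starting from the 19.5×19.5 cube, the 18.5×13.5 cube at (15.5, 14) partially overlaps it — only the 22.00 mm² overlap (of its 249.75 mm²) is removed, clipping the outline — boundary = 78.00 mm; the 18×11.5 cube at (14, 13) contributes its full rectangle (perimeter 59.00 mm); Merging all regions: the regions partially overlap (shared area 13.75 mm²), so the edge portions inside another operand are dropped and the merged outline is re-measured after clipping — boundary = 113.00 mm. So its perimeter = 113.00 mm. Layer 29 is larger (156.00 vs 113.00 mm).

layer 29 (z = 7.25 mm)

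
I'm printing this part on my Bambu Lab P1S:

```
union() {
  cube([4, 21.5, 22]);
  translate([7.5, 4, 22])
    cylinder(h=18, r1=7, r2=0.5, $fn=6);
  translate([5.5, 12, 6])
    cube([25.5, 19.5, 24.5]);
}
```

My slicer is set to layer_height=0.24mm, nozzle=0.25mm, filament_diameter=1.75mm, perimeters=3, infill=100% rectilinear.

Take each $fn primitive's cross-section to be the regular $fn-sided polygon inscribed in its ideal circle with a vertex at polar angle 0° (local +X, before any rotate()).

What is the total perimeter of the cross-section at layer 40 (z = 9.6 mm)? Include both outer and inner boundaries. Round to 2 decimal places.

141.00 mm

At z = 9.6 mm: the cube (footprint 4×21.5) is included at this height (perimeter 51.00 mm); the cone at (7.5, 4) does not reach this height (z outside [22, 40]); the 25.5×19.5 cube at (5.5, 12) contributes its full rectangle (perimeter 90.00 mm); Merging all regions: the 2 present regions are separate (no shared area or edge), so areas and boundary lengths simply add and each stays a separate island — boundary = 141.00 mm. Overall, the cross-section has 2 separate islands. Total boundary length (outer) = 141.00 mm.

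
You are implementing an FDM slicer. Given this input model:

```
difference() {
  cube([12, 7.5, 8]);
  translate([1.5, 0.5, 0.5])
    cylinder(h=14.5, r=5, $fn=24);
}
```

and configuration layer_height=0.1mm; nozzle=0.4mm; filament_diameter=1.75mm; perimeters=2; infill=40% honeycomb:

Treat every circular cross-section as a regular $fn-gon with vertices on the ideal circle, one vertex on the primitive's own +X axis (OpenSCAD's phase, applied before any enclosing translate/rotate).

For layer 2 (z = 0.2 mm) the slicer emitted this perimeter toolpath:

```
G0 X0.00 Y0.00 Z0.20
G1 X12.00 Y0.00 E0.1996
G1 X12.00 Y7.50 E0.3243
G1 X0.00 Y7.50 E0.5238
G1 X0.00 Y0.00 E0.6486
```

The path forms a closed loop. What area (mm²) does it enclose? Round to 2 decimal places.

Apply the shoelace formula to the sequence of (X, Y) vertices; enclosed area = 90.00 mm².

90.00 mm²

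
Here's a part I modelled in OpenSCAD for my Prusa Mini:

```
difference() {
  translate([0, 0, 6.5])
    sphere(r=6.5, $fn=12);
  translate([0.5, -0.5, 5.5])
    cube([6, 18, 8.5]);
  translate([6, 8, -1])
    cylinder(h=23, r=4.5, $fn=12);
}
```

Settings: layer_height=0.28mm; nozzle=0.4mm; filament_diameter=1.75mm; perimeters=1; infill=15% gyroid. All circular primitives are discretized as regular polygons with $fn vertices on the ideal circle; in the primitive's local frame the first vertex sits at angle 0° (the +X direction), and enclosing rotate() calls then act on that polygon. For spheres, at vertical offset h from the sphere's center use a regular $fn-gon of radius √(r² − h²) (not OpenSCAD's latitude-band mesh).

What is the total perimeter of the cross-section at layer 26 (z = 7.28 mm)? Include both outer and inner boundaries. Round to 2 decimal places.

At z = 7.28 mm: the r=6.5 sphere slices to a regular 12-gon of circumradius 6.453 (√(r²−h²) with h=0.78 from center) (perimeter = 2·12·6.453·sin(180°/12) = 40.08 mm); the cube at (0.5, -0.5) (footprint 6×18) is included at this height (perimeter 48.00 mm); the r=4.5 cylinder at (6, 8) contributes a regular 12-gon of circumradius 4.5 (perimeter = 2·12·4.500·sin(180°/12) = 27.95 mm); Taking the first minus the rest: starting from the r=6.5 sphere, the 6×18 cube at (0.5, -0.5) partially overlaps it — only the 30.98 mm² overlap (of its 108.00 mm²) is removed, clipping the outline; the r=4.5 cylinder at (6, 8) misses the remaining region (no effect) — boundary = 42.70 mm. Overall, the cross-section is a single solid region. Total boundary length (outer) = 42.70 mm.

42.70 mm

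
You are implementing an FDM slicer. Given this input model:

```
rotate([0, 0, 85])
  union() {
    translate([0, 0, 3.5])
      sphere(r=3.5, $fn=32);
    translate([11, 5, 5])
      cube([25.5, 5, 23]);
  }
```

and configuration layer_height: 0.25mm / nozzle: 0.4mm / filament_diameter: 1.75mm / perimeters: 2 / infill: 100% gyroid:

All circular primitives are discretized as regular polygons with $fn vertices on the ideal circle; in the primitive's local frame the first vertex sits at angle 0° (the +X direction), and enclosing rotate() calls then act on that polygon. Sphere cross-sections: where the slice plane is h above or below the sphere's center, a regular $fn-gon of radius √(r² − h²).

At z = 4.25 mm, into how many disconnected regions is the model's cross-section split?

At z = 4.25 mm: the r=3.5 sphere slices to a regular 32-gon of circumradius 3.419 (√(r²−h²) with h=0.75 from center); the cube at (11, 5) does not reach this height (z outside [5, 28]); Merging all regions: only the r=3.5 sphere is present, so the union is just that shape — 1 connected region; (whole slice rotated 85° about Z — lengths, areas and connectivity unchanged). The result has 1 disconnected region.

1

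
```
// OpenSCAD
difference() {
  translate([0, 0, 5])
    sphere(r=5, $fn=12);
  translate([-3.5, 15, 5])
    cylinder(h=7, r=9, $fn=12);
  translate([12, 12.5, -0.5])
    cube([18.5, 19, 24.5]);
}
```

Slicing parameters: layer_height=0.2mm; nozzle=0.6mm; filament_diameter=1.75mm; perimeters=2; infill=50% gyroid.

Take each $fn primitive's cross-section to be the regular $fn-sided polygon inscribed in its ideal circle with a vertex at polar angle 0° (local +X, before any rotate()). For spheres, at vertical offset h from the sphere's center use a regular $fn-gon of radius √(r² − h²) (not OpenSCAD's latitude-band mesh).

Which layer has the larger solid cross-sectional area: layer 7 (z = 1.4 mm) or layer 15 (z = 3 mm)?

layer 15 (z = 3 mm)

Layer 7 (z = 1.4): the r=5 sphere slices to a regular 12-gon of circumradius 3.470 (√(r²−h²) with h=3.6 from center) (area = (12/2)·3.470²·sin(360°/12) = 36.12 mm²); the cylinder at (-3.5, 15) does not reach this height (z outside [5, 12]); the cube at (12, 12.5) (footprint 18.5×19) is included at this height (area 351.50 mm²); Subtracting the remaining from the first: starting from the r=5 sphere (36.12 mm²), the 18.5×19 cube at (12, 12.5) misses the remaining region (no effect) — area = 36.12 mm². So its area = 36.12 mm². Layer 15 (z = 3): the r=5 sphere slices to a regular 12-gon of circumradius 4.583 (√(r²−h²) with h=2 from center) (area = (12/2)·4.583²·sin(360°/12) = 63.00 mm²); the cylinder at (-3.5, 15) is absent (z outside [5, 12]); the cube at (12, 12.5) (footprint 18.5×19) is included at this height (area 351.50 mm²); After the difference (first − rest): starting from the r=5 sphere (63.00 mm²), the 18.5×19 cube at (12, 12.5) misses the remaining region (no effect) — area = 63.00 mm². So its area = 63.00 mm². Layer 15 is larger (63.00 vs 36.12 mm²).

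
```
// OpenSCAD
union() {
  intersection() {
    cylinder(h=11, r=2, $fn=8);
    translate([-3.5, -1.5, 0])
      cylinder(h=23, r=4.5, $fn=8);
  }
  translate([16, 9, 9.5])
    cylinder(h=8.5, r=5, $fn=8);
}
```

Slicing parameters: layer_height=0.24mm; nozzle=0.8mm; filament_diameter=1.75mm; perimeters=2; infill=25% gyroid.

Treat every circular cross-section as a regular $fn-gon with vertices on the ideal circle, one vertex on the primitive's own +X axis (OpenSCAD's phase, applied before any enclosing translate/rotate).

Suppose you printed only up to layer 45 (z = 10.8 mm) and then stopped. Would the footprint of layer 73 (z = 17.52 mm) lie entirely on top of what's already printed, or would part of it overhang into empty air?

entirely on top

Compare the two slices. At z = 10.8: the r=2 cylinder contributes a regular 8-gon of circumradius 2 (area = (8/2)·2.000²·sin(360°/8) = 11.31 mm²); the cylinder at (-3.5, -1.5): section is a regular 8-gon, circumradius r=4.5 (area = (8/2)·4.500²·sin(360°/8) = 57.28 mm²); After intersecting: the r=4.5 cylinder at (-3.5, -1.5) partially overlaps the r=2 cylinder; clipping to the common part keeps 6.93 mm² — area = 6.93 mm²; the r=5 cylinder at (16, 9) contributes a regular 8-gon of circumradius 5 (area = (8/2)·5.000²·sin(360°/8) = 70.71 mm²); Combining (union): the 2 present regions are separate (no shared area or edge), so areas and boundary lengths simply add and each stays a separate island — area = 77.64 mm². At z = 17.52: the cylinder is absent (z outside [0, 11]); the cylinder at (-3.5, -1.5): section is a regular 8-gon, circumradius r=4.5 (area = (8/2)·4.500²·sin(360°/8) = 57.28 mm²); After intersecting: at least one operand is absent at this height, so nothing remains; the r=5 cylinder at (16, 9) contributes a regular 8-gon of circumradius 5 (area = (8/2)·5.000²·sin(360°/8) = 70.71 mm²); Merging all regions: only the r=5 cylinder at (16, 9) is present, so the union is just that shape — area = 70.71 mm². Checking containment: the cross-section at z = 17.52 is a subset of the cross-section at z = 10.8.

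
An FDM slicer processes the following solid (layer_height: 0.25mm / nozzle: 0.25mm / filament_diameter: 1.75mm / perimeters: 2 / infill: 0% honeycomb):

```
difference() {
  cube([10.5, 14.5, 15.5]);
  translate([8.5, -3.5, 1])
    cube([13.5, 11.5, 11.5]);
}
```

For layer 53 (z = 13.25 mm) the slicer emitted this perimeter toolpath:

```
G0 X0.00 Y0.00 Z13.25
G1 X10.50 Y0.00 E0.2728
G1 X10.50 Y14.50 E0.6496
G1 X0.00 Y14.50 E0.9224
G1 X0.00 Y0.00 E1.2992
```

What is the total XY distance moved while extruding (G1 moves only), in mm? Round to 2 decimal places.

50.00 mm

Sum the Euclidean lengths of each G1 segment: total = 50.00 mm.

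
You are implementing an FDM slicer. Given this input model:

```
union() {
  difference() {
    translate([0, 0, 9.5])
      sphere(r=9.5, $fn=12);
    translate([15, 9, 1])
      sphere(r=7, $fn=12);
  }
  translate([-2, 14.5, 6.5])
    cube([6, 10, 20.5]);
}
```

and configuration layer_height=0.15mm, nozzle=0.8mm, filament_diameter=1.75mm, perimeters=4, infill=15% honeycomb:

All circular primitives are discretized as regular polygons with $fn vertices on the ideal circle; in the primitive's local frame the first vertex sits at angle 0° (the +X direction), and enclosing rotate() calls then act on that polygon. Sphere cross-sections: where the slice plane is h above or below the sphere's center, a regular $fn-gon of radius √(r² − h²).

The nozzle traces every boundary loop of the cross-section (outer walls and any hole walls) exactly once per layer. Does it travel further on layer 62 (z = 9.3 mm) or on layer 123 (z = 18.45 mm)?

Layer 62 (z = 9.3): the r=9.5 sphere slices to a regular 12-gon of circumradius 9.498 (√(r²−h²) with h=0.2 from center) (perimeter = 2·12·9.498·sin(180°/12) = 59.00 mm); the sphere at (15, 9) does not reach this height (|z−center|=8.300 > r=7); After the difference (first − rest): none of the subtracted shapes is present at this height, so the r=9.5 sphere is unchanged — boundary = 59.00 mm; the cube at (-2, 14.5) (footprint 6×10) is included at this height (perimeter 32.00 mm); Merging all regions: the 2 present regions are separate (no shared area or edge), so areas and boundary lengths simply add and each stays a separate island — boundary = 91.00 mm. So its perimeter = 91.00 mm. Layer 123 (z = 18.45): the sphere: section is a regular 12-gon, circumradius = √(r²−h²) = √(9.5²−8.95²) = 3.186 (perimeter = 2·12·3.186·sin(180°/12) = 19.79 mm); the sphere at (15, 9) is absent (|z−center|=17.450 > r=7); Taking the first minus the rest: none of the subtracted shapes is present at this height, so the r=9.5 sphere is unchanged — boundary = 19.79 mm; the 6×10 cube at (-2, 14.5) contributes its full rectangle (perimeter 32.00 mm); Taking the union: the 2 present regions are separate (no shared area or edge), so areas and boundary lengths simply add and each stays a separate island — boundary = 51.79 mm. So its perimeter = 51.79 mm. Layer 62 is larger (91.00 vs 51.79 mm).

layer 62 (z = 9.3 mm)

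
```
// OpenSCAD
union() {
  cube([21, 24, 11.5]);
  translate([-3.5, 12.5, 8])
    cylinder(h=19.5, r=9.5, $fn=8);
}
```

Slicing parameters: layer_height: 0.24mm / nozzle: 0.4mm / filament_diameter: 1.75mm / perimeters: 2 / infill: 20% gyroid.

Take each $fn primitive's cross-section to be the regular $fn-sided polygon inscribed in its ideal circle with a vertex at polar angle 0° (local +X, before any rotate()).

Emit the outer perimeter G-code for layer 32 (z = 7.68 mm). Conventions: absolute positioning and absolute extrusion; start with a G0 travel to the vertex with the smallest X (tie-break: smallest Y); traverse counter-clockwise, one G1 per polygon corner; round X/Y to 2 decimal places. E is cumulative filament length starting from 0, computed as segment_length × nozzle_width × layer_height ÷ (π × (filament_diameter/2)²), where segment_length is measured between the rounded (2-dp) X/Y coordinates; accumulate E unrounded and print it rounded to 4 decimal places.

At z = 7.68 mm: the cube is present — its section is the full 21×24 rectangle; the cylinder at (-3.5, 12.5) does not reach this height (z outside [8, 27.5]); Merging all regions: only the 21×24 cube is present, so the union is just that shape — 1 connected region. The outline is a single polygon with 4 vertices. Extrusion per mm of travel: 0.4 × 0.24 / (π × 0.875²) = 0.039912. Accumulating E over each segment gives final E = 3.5921.

G0 X0.00 Y0.00 Z7.68
G1 X21.00 Y0.00 E0.8382
G1 X21.00 Y24.00 E1.7960
G1 X0.00 Y24.00 E2.6342
G1 X0.00 Y0.00 E3.5921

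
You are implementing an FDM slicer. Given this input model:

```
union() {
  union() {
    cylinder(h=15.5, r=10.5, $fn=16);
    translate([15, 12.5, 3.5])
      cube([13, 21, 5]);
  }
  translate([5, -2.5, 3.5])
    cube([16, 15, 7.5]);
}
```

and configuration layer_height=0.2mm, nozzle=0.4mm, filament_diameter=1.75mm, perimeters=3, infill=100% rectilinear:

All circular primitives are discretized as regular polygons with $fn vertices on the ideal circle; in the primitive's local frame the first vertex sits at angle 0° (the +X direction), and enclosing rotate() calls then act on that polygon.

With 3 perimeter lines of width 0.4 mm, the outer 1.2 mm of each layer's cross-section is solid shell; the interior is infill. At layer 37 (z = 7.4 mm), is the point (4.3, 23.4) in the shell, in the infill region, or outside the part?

outside

At z = 7.4 mm: the r=10.5 cylinder gives a regular 16-gon of circumradius 10.5 (constant along its height); the cube at (15, 12.5) is present — its section is the full 13×21 rectangle; Taking the union: the 2 present regions are separate (no shared area or edge), so areas and boundary lengths simply add and each stays a separate island — 2 connected regions; the cube at (5, -2.5) is present — its section is the full 16×15 rectangle; Taking the union: the regions partially overlap (shared area 47.72 mm²), so overlapping operands fuse into one piece — 1 connected region. Overall, the cross-section is a single solid region. The nearest boundary edge runs (15.00, 12.50)→(15.00, 33.50); distance from the point to it = 10.70 mm. The point is not inside any of the regions above, so it lies outside the cross-section (10.70 mm from the nearest boundary).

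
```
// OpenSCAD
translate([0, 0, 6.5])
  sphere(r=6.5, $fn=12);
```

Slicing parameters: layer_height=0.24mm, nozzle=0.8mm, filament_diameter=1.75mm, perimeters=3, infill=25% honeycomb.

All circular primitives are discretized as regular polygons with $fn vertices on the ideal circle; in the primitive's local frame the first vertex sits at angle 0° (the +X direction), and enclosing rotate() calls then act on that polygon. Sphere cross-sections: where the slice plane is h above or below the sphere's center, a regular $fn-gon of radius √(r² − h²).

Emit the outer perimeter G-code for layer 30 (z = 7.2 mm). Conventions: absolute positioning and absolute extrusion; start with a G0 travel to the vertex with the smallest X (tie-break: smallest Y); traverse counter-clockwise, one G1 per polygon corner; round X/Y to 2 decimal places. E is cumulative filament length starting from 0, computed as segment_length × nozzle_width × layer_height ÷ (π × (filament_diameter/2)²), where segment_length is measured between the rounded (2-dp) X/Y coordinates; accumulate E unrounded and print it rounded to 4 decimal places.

G0 X-6.46 Y0.00 Z7.20
G1 X-5.60 Y-3.23 E0.2668
G1 X-3.23 Y-5.60 E0.5344
G1 X0.00 Y-6.46 E0.8012
G1 X3.23 Y-5.60 E1.0680
G1 X5.60 Y-3.23 E1.3355
G1 X6.46 Y0.00 E1.6024
G1 X5.60 Y3.23 E1.8692
G1 X3.23 Y5.60 E2.1367
G1 X0.00 Y6.46 E2.4035
G1 X-3.23 Y5.60 E2.6703
G1 X-5.60 Y3.23 E2.9379
G1 X-6.46 Y0.00 E3.2047

At z = 7.2 mm: the sphere: section is a regular 12-gon, circumradius = √(r²−h²) = √(6.5²−0.7²) = 6.462. The outline is a single polygon with 12 vertices. Extrusion per mm of travel: 0.8 × 0.24 / (π × 0.875²) = 0.079824. Accumulating E over each segment gives final E = 3.2047.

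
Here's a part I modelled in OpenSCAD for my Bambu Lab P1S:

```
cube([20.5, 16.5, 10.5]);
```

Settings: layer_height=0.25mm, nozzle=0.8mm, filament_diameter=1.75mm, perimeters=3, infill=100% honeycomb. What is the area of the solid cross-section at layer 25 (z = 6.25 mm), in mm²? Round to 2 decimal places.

338.25 mm²

At z = 6.25 mm: the cube is present — its section is the full 20.5×16.5 rectangle (area 338.25 mm²). Overall, the cross-section is a single solid region. Net area = 338.25 mm².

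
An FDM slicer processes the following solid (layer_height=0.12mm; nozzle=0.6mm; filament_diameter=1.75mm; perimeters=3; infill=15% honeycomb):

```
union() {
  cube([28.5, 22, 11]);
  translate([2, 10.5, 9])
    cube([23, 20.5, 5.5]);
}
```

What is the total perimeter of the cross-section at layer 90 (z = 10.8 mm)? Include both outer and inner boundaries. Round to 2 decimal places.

119.00 mm

At z = 10.8 mm: the 28.5×22 cube contributes its full rectangle (perimeter 101.00 mm); the cube at (2, 10.5) (footprint 23×20.5) is included at this height (perimeter 87.00 mm); Taking the union: the regions partially overlap (shared area 264.50 mm²), so the edge portions inside another operand are dropped and the merged outline is re-measured after clipping — boundary = 119.00 mm. Overall, the cross-section is a single solid region. Total boundary length (outer) = 119.00 mm.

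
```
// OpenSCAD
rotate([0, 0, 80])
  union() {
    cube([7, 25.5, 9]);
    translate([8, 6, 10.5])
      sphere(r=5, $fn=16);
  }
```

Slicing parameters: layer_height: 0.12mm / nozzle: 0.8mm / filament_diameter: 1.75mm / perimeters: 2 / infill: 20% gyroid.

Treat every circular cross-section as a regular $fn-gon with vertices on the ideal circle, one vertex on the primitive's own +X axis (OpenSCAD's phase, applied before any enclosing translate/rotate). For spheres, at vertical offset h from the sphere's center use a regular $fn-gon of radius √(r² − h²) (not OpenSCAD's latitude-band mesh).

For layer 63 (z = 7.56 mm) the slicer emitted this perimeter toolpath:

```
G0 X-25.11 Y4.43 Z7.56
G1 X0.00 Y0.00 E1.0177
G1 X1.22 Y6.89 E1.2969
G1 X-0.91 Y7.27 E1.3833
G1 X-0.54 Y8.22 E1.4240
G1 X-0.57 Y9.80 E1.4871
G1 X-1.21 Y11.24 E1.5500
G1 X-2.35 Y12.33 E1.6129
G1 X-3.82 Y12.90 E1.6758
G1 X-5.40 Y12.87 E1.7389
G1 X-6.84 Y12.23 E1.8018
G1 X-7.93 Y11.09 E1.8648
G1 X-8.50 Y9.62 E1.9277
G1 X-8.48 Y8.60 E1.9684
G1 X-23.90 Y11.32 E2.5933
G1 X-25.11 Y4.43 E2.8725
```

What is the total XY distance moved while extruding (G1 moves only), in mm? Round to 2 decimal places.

Sum the Euclidean lengths of each G1 segment: total = 71.97 mm.

71.97 mm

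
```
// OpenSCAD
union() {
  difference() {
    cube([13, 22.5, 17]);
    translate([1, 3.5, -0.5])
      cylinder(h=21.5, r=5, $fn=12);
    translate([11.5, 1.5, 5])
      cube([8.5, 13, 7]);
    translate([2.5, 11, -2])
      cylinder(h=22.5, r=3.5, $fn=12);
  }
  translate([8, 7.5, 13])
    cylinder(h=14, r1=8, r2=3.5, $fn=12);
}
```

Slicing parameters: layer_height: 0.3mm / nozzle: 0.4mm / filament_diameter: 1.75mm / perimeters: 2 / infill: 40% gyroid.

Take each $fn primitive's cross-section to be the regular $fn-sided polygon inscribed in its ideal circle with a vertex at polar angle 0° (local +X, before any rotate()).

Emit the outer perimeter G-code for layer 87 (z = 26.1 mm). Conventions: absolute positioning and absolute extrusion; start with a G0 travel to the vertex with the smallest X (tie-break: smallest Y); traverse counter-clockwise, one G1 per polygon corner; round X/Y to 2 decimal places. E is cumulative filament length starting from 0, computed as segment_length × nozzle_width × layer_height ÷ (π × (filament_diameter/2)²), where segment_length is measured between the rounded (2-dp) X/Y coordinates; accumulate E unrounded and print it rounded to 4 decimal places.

G0 X4.21 Y7.50 Z26.10
G1 X4.72 Y5.61 E0.0977
G1 X6.11 Y4.22 E0.1957
G1 X8.00 Y3.71 E0.2934
G1 X9.89 Y4.22 E0.3911
G1 X11.28 Y5.61 E0.4891
G1 X11.79 Y7.50 E0.5868
G1 X11.28 Y9.39 E0.6845
G1 X9.89 Y10.78 E0.7825
G1 X8.00 Y11.29 E0.8802
G1 X6.11 Y10.78 E0.9779
G1 X4.72 Y9.39 E1.0759
G1 X4.21 Y7.50 E1.1736

At z = 26.1 mm: the cube does not reach this height (z outside [0, 17]); the cylinder at (1, 3.5) does not reach this height (z outside [-0.5, 21]); the cube at (11.5, 1.5) is not intersected at this z (z outside [5, 12]); the cylinder at (2.5, 11) is not intersected at this z (z outside [-2, 20.5]); Taking the first minus the rest: the first operand is absent here, so nothing remains; the cone at (8, 7.5) contributes a regular 12-gon of circumradius 3.789 (interpolated between r1=8 and r2=3.5 at t=0.936); Merging all regions: only the cone at (8, 7.5) is present, so the union is just that shape — 1 connected region. The outline is a single polygon with 12 vertices. Extrusion per mm of travel: 0.4 × 0.3 / (π × 0.875²) = 0.049890. Accumulating E over each segment gives final E = 1.1736.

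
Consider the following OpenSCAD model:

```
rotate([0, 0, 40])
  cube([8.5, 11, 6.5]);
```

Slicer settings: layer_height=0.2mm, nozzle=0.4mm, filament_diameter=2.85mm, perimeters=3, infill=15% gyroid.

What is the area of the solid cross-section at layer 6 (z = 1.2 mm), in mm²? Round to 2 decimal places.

At z = 1.2 mm: the cube is present — its section is the full 8.5×11 rectangle (area 93.50 mm²); (whole slice rotated 40° about Z — lengths, areas and connectivity unchanged). Overall, the cross-section is a single solid region. Net area = 93.50 mm².

93.50 mm²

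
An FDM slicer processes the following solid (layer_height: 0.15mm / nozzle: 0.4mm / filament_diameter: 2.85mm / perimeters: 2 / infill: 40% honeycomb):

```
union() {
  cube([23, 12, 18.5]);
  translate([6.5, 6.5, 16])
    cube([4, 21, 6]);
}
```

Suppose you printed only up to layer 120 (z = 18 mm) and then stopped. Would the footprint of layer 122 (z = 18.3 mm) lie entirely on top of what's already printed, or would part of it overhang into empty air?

entirely on top

Compare the two slices. At z = 18: the cube is present — its section is the full 23×12 rectangle (area 276.00 mm²); the 4×21 cube at (6.5, 6.5) contributes its full rectangle (area 84.00 mm²); Combining (union): the regions partially overlap — summed areas 360.00 mm² minus the doubly-counted overlap 22.00 mm² gives 338.00 mm² — area = 338.00 mm². At z = 18.3: the cube is present — its section is the full 23×12 rectangle (area 276.00 mm²); the cube at (6.5, 6.5) is present — its section is the full 4×21 rectangle (area 84.00 mm²); Taking the union: the regions partially overlap — summed areas 360.00 mm² minus the doubly-counted overlap 22.00 mm² gives 338.00 mm² — area = 338.00 mm². Checking containment: the cross-section at z = 18.3 is a subset of the cross-section at z = 18.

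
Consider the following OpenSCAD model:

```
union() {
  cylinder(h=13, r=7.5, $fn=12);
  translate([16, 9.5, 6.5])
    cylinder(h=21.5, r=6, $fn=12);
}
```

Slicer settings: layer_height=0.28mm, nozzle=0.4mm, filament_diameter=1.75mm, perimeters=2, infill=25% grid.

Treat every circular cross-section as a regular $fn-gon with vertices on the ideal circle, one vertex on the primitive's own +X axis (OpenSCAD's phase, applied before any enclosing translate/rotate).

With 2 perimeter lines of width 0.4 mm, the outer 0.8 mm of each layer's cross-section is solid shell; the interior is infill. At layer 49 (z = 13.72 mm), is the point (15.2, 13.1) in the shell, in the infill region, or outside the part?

infill

At z = 13.72 mm: the cylinder is absent (z outside [0, 13]); the r=6 cylinder at (16, 9.5) contributes a regular 12-gon of circumradius 6; Taking the union: only the r=6 cylinder at (16, 9.5) is present, so the union is just that shape — 1 connected region. Overall, the cross-section is a single solid region. The nearest boundary edge runs (16.00, 15.50)→(13.00, 14.70); distance from the point to it = 2.11 mm. The point is inside the cross-section and 2.11 mm from the nearest boundary — more than the 0.8 mm shell width (2 × 0.4), so it's in the infill interior.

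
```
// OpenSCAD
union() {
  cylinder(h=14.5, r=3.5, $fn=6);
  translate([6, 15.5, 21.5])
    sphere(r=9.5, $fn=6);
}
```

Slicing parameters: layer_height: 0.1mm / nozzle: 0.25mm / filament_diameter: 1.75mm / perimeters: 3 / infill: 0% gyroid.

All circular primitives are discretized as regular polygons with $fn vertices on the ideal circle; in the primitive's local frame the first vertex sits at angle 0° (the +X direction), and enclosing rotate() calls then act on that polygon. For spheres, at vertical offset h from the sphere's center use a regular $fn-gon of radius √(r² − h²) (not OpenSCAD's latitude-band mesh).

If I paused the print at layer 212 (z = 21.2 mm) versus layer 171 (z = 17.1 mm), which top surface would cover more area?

layer 212 (z = 21.2 mm)

Layer 212 (z = 21.2): the cylinder does not reach this height (z outside [0, 14.5]); the sphere at (6, 15.5): section is a regular 6-gon, circumradius = √(r²−h²) = √(9.5²−0.3²) = 9.495 (area = (6/2)·9.495²·sin(360°/6) = 234.24 mm²); Merging all regions: only the r=9.5 sphere at (6, 15.5) is present, so the union is just that shape — area = 234.24 mm². So its area = 234.24 mm². Layer 171 (z = 17.1): the cylinder does not reach this height (z outside [0, 14.5]); the r=9.5 sphere at (6, 15.5) contributes a regular 6-gon of circumradius √(9.5²−4.4²) = 8.420 (area = (6/2)·8.420²·sin(360°/6) = 184.18 mm²); Combining (union): only the r=9.5 sphere at (6, 15.5) is present, so the union is just that shape — area = 184.18 mm². So its area = 184.18 mm². Layer 212 is larger (234.24 vs 184.18 mm²).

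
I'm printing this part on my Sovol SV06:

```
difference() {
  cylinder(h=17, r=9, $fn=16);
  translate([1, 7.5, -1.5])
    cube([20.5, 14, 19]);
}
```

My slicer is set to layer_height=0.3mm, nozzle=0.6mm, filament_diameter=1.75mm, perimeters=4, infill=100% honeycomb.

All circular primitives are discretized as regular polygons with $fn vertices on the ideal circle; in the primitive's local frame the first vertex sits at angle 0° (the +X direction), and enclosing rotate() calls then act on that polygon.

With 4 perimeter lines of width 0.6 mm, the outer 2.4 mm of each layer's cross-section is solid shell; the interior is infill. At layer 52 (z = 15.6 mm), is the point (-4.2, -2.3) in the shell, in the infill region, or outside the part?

At z = 15.6 mm: the cylinder: section is a regular 16-gon, circumradius r=9; the cube at (1, 7.5) is present — its section is the full 20.5×14 rectangle; Subtracting the remaining from the first: starting from the r=9 cylinder, the 20.5×14 cube at (1, 7.5) partially overlaps it — only the 3.08 mm² overlap (of its 287.00 mm²) is removed, clipping the outline — 1 connected region. Overall, the cross-section is a single solid region. The nearest boundary edge runs (-6.36, -6.36)→(-8.31, -3.44); distance from the point to it = 4.06 mm. The point is inside the cross-section and 4.06 mm from the nearest boundary — more than the 2.4 mm shell width (4 × 0.6), so it's in the infill interior.

infill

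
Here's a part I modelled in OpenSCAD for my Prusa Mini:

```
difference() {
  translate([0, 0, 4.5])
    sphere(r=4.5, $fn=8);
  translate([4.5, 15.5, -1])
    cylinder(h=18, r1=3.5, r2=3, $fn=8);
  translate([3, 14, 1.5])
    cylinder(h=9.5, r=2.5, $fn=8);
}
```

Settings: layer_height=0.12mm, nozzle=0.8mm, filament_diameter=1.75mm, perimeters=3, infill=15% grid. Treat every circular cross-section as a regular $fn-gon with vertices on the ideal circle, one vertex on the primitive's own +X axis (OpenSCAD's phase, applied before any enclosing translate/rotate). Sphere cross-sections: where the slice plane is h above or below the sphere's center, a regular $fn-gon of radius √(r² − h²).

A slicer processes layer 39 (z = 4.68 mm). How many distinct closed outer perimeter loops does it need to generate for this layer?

1

At z = 4.68 mm: the sphere: section is a regular 8-gon, circumradius = √(r²−h²) = √(4.5²−0.18²) = 4.496; the cone at (4.5, 15.5) contributes a regular 8-gon of circumradius 3.342 (interpolated between r1=3.5 and r2=3 at t=0.316); the r=2.5 cylinder at (3, 14) contributes a regular 8-gon of circumradius 2.5; After the difference (first − rest): starting from the r=4.5 sphere, the cone at (4.5, 15.5) misses the remaining region (no effect); the r=2.5 cylinder at (3, 14) misses the remaining region (no effect) — 1 connected region. The result has 1 disconnected region.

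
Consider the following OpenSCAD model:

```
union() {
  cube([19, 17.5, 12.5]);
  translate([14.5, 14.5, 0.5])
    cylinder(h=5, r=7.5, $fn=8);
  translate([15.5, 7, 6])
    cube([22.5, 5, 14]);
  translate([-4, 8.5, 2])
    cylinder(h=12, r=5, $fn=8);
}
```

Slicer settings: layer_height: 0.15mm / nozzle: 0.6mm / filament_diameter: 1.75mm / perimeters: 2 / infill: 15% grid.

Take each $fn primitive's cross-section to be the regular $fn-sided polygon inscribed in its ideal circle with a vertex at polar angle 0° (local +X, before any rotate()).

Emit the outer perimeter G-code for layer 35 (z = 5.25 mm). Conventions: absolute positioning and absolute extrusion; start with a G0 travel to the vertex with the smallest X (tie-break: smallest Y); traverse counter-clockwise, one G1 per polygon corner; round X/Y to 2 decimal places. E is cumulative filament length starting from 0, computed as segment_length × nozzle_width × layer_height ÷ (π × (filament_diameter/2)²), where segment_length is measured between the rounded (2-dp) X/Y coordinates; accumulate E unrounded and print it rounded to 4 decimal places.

At z = 5.25 mm: the cube (footprint 19×17.5) is included at this height; the r=7.5 cylinder at (14.5, 14.5) gives a regular 8-gon of circumradius 7.5 (constant along its height); the cube at (15.5, 7) is absent (z outside [6, 20]); the r=5 cylinder at (-4, 8.5) contributes a regular 8-gon of circumradius 5; Taking the union: the regions partially overlap (shared area 105.88 mm²), so overlapping operands fuse into one piece — 1 connected region. The outline is a single polygon with 19 vertices. Extrusion per mm of travel: 0.6 × 0.15 / (π × 0.875²) = 0.037418. Accumulating E over each segment gives final E = 3.7609.

G0 X-9.00 Y8.50 Z5.25
G1 X-7.54 Y4.96 E0.1433
G1 X-4.00 Y3.50 E0.2866
G1 X-0.46 Y4.96 E0.4298
G1 X0.00 Y6.09 E0.4755
G1 X0.00 Y0.00 E0.7034
G1 X19.00 Y0.00 E1.4143
G1 X19.00 Y8.86 E1.7458
G1 X19.80 Y9.20 E1.7784
G1 X22.00 Y14.50 E1.9931
G1 X19.80 Y19.80 E2.2078
G1 X14.50 Y22.00 E2.4225
G1 X9.20 Y19.80 E2.6372
G1 X8.24 Y17.50 E2.7305
G1 X0.00 Y17.50 E3.0388
G1 X0.00 Y10.91 E3.2854
G1 X-0.46 Y12.04 E3.3310
G1 X-4.00 Y13.50 E3.4743
G1 X-7.54 Y12.04 E3.6176
G1 X-9.00 Y8.50 E3.7609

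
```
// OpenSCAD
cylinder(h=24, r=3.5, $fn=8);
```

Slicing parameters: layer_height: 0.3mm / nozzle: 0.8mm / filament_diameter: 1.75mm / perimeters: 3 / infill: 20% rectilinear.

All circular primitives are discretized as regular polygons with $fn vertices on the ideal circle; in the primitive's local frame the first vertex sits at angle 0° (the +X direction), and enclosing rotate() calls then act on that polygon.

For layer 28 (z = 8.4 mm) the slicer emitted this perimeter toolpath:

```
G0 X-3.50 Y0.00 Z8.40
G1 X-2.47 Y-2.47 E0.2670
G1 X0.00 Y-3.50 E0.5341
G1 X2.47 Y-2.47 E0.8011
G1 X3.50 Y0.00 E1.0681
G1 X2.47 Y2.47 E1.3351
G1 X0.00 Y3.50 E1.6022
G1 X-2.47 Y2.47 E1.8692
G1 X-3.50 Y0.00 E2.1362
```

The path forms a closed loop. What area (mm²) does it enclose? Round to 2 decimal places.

34.58 mm²

Apply the shoelace formula to the sequence of (X, Y) vertices; enclosed area = 34.58 mm².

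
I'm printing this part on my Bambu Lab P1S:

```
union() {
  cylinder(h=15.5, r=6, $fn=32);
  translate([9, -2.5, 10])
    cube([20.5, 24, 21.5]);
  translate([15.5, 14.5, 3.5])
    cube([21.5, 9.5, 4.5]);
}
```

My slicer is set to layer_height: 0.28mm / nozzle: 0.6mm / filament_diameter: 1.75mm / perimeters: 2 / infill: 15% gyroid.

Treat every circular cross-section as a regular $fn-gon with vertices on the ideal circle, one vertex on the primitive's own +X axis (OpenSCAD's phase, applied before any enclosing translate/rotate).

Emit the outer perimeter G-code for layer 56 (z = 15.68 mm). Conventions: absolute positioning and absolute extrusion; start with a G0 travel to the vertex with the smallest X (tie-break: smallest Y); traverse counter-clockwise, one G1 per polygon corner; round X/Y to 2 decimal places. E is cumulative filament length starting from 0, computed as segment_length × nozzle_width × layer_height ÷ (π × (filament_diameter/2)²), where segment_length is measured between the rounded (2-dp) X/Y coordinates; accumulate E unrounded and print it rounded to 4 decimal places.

G0 X9.00 Y-2.50 Z15.68
G1 X29.50 Y-2.50 E1.4318
G1 X29.50 Y21.50 E3.1082
G1 X9.00 Y21.50 E4.5400
G1 X9.00 Y-2.50 E6.2163

At z = 15.68 mm: the cylinder is absent (z outside [0, 15.5]); the 20.5×24 cube at (9, -2.5) contributes its full rectangle; the cube at (15.5, 14.5) is absent (z outside [3.5, 8]); Taking the union: only the 20.5×24 cube at (9, -2.5) is present, so the union is just that shape — 1 connected region. The outline is a single polygon with 4 vertices. Extrusion per mm of travel: 0.6 × 0.28 / (π × 0.875²) = 0.069846. Accumulating E over each segment gives final E = 6.2163.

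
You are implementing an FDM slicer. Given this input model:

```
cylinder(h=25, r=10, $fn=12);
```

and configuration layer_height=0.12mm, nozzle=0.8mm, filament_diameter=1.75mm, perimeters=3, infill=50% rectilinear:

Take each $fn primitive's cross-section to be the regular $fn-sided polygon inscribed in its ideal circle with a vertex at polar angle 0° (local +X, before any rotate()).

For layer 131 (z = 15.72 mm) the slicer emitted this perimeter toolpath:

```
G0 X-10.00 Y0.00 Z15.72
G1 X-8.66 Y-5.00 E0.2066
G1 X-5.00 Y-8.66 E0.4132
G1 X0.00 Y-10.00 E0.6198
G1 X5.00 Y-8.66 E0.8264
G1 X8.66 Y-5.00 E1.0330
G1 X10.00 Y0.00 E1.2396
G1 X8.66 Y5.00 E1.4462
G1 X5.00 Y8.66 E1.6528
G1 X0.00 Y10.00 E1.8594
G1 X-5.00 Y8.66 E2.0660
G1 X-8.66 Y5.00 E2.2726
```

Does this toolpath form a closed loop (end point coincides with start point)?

no

Start point (G0): (-10.00, 0.00). End point (last G1): the path does not return to the start — open.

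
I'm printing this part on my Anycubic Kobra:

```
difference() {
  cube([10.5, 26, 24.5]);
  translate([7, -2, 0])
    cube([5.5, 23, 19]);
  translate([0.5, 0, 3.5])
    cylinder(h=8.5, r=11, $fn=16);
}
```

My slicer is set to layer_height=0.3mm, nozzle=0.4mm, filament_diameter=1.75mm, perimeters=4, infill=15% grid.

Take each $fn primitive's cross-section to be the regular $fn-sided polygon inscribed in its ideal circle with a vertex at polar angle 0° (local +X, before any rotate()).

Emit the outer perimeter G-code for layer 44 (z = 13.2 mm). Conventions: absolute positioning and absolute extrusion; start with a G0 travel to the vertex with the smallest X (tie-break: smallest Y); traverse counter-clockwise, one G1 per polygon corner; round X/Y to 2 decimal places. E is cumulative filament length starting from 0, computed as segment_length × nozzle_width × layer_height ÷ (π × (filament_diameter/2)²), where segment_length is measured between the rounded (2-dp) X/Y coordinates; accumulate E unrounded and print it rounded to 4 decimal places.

G0 X0.00 Y0.00 Z13.20
G1 X7.00 Y0.00 E0.3492
G1 X7.00 Y21.00 E1.3969
G1 X10.50 Y21.00 E1.5715
G1 X10.50 Y26.00 E1.8210
G1 X0.00 Y26.00 E2.3448
G1 X0.00 Y0.00 E3.6420

At z = 13.2 mm: the cube is present — its section is the full 10.5×26 rectangle; the cube at (7, -2) (footprint 5.5×23) is included at this height; the cylinder at (0.5, 0) is absent (z outside [3.5, 12]); Subtracting the remaining from the first: starting from the 10.5×26 cube, the 5.5×23 cube at (7, -2) partially overlaps it — only the 73.50 mm² overlap (of its 126.50 mm²) is removed, clipping the outline — 1 connected region. The outline is a single polygon with 6 vertices. Extrusion per mm of travel: 0.4 × 0.3 / (π × 0.875²) = 0.049890. Accumulating E over each segment gives final E = 3.6420.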